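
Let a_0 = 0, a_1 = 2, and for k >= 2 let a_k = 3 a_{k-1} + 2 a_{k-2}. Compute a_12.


Iterating the recurrence forward:
a_0 = 0
a_1 = 2
a_2 = 3*2 + 2*0 = 6
a_3 = 3*6 + 2*2 = 22
a_4 = 3*22 + 2*6 = 78
a_5 = 3*78 + 2*22 = 278
a_6 = 3*278 + 2*78 = 990
a_7 = 3*990 + 2*278 = 3526
a_8 = 3*3526 + 2*990 = 12558
a_9 = 3*12558 + 2*3526 = 44726
a_10 = 3*44726 + 2*12558 = 159294
a_11 = 3*159294 + 2*44726 = 567334
a_12 = 3*567334 + 2*159294 = 2020590
So a_12 = 2020590.

2020590


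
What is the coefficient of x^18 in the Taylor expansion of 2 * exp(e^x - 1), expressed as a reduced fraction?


exp(e^x - 1) = sum_{k>=0} Bell_k x^k / k!, where Bell_k is the k-th Bell number.
So the coefficient of x^18 is 2 * Bell_18 / 18!.
Computing: Bell_18 = 682076806159 and 18! = 6402373705728000, giving
2 * 682076806159/6402373705728000 = 97439543737/457312407552000.

97439543737/457312407552000


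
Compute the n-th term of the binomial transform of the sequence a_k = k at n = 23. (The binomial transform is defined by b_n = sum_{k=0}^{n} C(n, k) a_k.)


With a_k = k, b_n = sum_{k=0}^{n} C(n, k) k. Using k * C(n, k) = n * C(n-1, k-1) gives b_n = n * sum_{k>=1} C(n-1, k-1) = n * 2^(n-1).
For n = 23: 23 * 2^22 = 23 * 4194304 = 96468992.

96468992


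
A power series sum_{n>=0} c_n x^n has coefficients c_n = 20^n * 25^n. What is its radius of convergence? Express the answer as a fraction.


By the root test (Cauchy-Hadamard), the radius is R = 1 / limsup_n |c_n|^(1/n).
Here |c_n|^(1/n) = (20^n * 25^n)^(1/n) = 20 * 25 = 500 for all n.
So R = 1/500 = 1/500.

1/500


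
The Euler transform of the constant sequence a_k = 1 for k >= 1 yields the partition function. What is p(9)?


The Euler transform converts the sequence a_k = 1 into the number of integer partitions.
Using the recurrence or dynamic programming:
p(9) = 30

30


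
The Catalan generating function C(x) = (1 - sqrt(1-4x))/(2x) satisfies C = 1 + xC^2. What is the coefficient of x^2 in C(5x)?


Substituting x -> 5x scales the n-th coefficient by 5^n, so [x^2] C(5x) = 5^2 * C_2.
C_2 = C(2*2, 2)/(3) = 6/3 = 2.
So 5^2 * 2 = 25 * 2 = 50.

50


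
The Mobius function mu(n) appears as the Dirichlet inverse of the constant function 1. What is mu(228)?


228 has a squared prime factor, so mu(228) = 0.
Factorization reveals a repeated prime.

0


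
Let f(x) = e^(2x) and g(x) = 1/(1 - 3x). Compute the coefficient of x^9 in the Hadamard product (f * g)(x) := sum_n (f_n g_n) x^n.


Expanding: f_k = 2^k/k! (from e^(2x)) and g_k = 3^k (from 1/(1 - 3x)). So the Hadamard coefficient (f * g)_k = 2^k 3^k / k! = (6)^k / k!.
For k = 9: 6^9/9! = 10077696/362880 = 972/35.

972/35


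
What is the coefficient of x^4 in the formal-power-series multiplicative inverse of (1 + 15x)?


The inverse is 1/(1 + 15x). Apply the geometric identity 1/(1 - y) = sum_{k>=0} y^k with y = -15x:
1/(1 + 15x) = sum_{k>=0} (-15)^k x^k.
So the coefficient of x^4 is (-15)^4 = 50625.

50625


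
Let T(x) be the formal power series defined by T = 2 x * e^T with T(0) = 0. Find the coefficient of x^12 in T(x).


Apply the Lagrange inversion formula: if T = 2 x * phi(T) with phi(t) = e^t, then
[x^n] T = 2^n * (1/n) [t^(n-1)] phi(t)^n = 2^n * (1/n) [t^(n-1)] e^(n t) = 2^n * (1/n) * n^(n-1) / (n-1)! = 2^n * n^(n-1) / n!.
When c = 1 this is the Cayley count of rooted labeled trees on n vertices, divided by n!.
For n = 12: 2^12 * 12^11 / 12! = 4096 * 743008370688/479001600 = 12230590464/1925.

12230590464/1925


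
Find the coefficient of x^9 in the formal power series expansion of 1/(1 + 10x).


Write 1/(1 + c x) = 1/(1 - (-c) x) and apply the geometric-series identity
1/(1 - y) = sum_{k>=0} y^k to get 1/(1 + c x) = sum_{k>=0} (-c)^k x^k.
So the coefficient of x^k is (-c)^k = (-1)^k * c^k.
Here c = 10 and k = 9:
(-10)^9 = -1 * 1000000000 = -1000000000

-1000000000


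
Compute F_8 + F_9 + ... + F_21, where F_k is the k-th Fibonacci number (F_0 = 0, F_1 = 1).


Use the identity sum_{k=0}^{N} F_k = F_{N+2} - 1 (which follows from F_{k+2} - F_{k+1} = F_k). Then
sum_{k=8}^{21} F_k = (F_{23} - 1) - (F_{9} - 1) = F_{23} - F_{9}.
Computing: F_{23} = 28657, F_{9} = 34, so
Sum = 28657 - 34 = 28623.

28623


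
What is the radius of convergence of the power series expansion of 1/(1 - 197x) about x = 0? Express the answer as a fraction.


Expanding 1/(1 - 197x) = sum_{k>=0} 197^k x^k, the series converges when |197x| < 1, i.e., |x| < 1/197.
So the radius of convergence is 1/197 = 1/197.

1/197


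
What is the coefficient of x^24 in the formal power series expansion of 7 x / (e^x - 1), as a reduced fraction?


The exponential generating function for Bernoulli numbers is
x / (e^x - 1) = sum_{k>=0} B_k x^k / k!.
So the coefficient of x^24 in 7 x / (e^x - 1) is 7 B_24 / 24!.
Computing: B_24 = -236364091/2730, 24! = 620448401733239439360000, giving
7 * -236364091/2730 / 620448401733239439360000 = -236364091/241974876675963381350400000.

-236364091/241974876675963381350400000


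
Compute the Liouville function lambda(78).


The Liouville function is lambda(k) = (-1)^Omega(k), where Omega(k) counts the prime factors of k with multiplicity.
Factoring: 78 = 2 * 3 * 13, so Omega(78) = 3.
lambda(78) = (-1)^3 = -1.

-1


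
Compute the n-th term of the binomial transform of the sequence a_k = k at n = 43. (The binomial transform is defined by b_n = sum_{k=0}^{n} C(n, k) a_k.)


With a_k = k, b_n = sum_{k=0}^{n} C(n, k) k. Using k * C(n, k) = n * C(n-1, k-1) gives b_n = n * sum_{k>=1} C(n-1, k-1) = n * 2^(n-1).
For n = 43: 43 * 2^42 = 43 * 4398046511104 = 189115999977472.

189115999977472


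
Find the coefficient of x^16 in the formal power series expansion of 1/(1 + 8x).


Write 1/(1 + c x) = 1/(1 - (-c) x) and apply the geometric-series identity
1/(1 - y) = sum_{k>=0} y^k to get 1/(1 + c x) = sum_{k>=0} (-c)^k x^k.
So the coefficient of x^k is (-c)^k = (-1)^k * c^k.
Here c = 8 and k = 16:
(-8)^16 = 1 * 281474976710656 = 281474976710656

281474976710656


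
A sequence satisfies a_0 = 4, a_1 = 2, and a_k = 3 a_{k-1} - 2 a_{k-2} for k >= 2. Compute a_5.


The characteristic equation is t^2 - 3 t + 2 = 0, with roots r_1 = 2 and r_2 = 1 (so c_1 = r_1 + r_2, c_2 = -r_1 r_2 as required).
One can use the closed form a_n = A r_1^n + B r_2^n, but direct iteration is more reliable:
a_0 = 4, a_1 = 2, a_2 = -2, a_3 = -10, a_4 = -26, a_5 = -58.
So a_5 = -58.

-58


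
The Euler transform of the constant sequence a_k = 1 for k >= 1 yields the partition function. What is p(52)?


The Euler transform converts the sequence a_k = 1 into the number of integer partitions.
Using the recurrence or dynamic programming:
p(52) = 281589

281589


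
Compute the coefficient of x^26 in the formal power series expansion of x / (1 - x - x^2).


Let f(x) = sum_{k>=0} a_k x^k. Multiplying f(x) * (1 - x - x^2) = x and matching coefficients gives a_0 = 0, a_1 = 1, and a_k = a_{k-1} + a_{k-2} for k >= 2. These are the Fibonacci numbers F_k.
Iterating from F_0 = 0, F_1 = 1:
F_0=0, F_1=1, F_2=1, F_3=2, F_4=3, F_5=5, F_6=8, F_7=13, F_8=21, F_9=34, ...
F_26 = 121393.

121393


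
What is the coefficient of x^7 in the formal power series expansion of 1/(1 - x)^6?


The expansion 1/(1 - x)^r = sum_{k>=0} C(k + r - 1, r - 1) x^k follows from the multiset / negative-binomial theorem (or from repeated differentiation of the geometric series).
For r = 6 and k = 7:
C(12, 5) = 479001600 / (120 * 5040) = 792.

792


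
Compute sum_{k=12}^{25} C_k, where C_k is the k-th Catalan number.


C_12 through C_25: 208012, 742900, 2674440, 9694845, 35357670, 129644790, 477638700, 1767263190, 6564120420, 24466267020, 91482563640, 343059613650, 1289904147324, 4861946401452
Sum = 208012 + 742900 + 2674440 + 9694845 + 35357670 + 129644790 + 477638700 + 1767263190 + 6564120420 + 24466267020 + 91482563640 + 343059613650 + 1289904147324 + 4861946401452
= 6619846338053

6619846338053


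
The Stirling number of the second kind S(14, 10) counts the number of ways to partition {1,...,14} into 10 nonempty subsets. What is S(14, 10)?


Using the explicit formula S(n,k) = (1/k!) sum_{j=0}^{k} (-1)^(k-j) C(k,j) j^n:
S(14, 10) = 752752
Equivalently, S(n,k) is n! times the coefficient of x^n in the EGF (e^x - 1)^k / k!.

752752


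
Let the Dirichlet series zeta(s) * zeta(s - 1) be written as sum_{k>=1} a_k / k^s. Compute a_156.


Convolution gives a_k = sum_{d | k} d * 1 = sum_{d | k} d = sigma(k), the sum of positive divisors of k.
For k = 156, the divisors are 1, 2, 3, 4, 6, 12, 13, 26, 39, 52, 78, 156, so
sigma(156) = 1 + 2 + 3 + 4 + 6 + 12 + 13 + 26 + 39 + 52 + 78 + 156 = 392.

392


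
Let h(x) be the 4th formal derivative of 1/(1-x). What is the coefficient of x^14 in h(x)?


Differentiating 4 times: d^4/dx^4 [1/(1-x)] = 4!/(1-x)^5.
The expansion 1/(1-x)^5 = sum_{k>=0} C(k+4, 4) x^k, so the coefficient of x^n in 4!/(1-x)^5 is 4! * C(n+4, 4).
For n = 14: 24 * C(18, 4) = 24 * 3060 = 73440

73440


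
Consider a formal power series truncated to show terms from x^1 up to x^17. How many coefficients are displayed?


From x^1 to x^17 inclusive, the count is 17 - 1 + 1 = 17.

17


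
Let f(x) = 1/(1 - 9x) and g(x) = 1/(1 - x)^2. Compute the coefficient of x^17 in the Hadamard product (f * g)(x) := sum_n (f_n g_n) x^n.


f has coefficients f_k = 9^k. For g = 1/(1 - x)^2 the coefficient is g_k = C(k + 1, 1) = k + 1. The Hadamard coefficient is (f * g)_k = 9^k * (k + 1).
For k = 17: 9^17 * 18 = 16677181699666569 * 18 = 300189270593998242.

300189270593998242


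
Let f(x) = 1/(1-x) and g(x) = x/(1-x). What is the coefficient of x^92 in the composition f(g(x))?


First simplify the composition: f(g(x)) = 1/(1 - x/(1-x)) = (1-x)/((1-x) - x) = (1-x)/(1-2x).
Now extract the coefficient. Write (1-x)/(1-2x) = 1/(1-2x) - x/(1-2x).
The coefficient of x^n in 1/(1-2x) is 2^n, and in x/(1-2x) is 2^(n-1) (for n >= 1).
So the coefficient of x^92 is 2^92 - 2^91 = 4951760157141521099596496896 - 2475880078570760549798248448 = 2475880078570760549798248448.

2475880078570760549798248448


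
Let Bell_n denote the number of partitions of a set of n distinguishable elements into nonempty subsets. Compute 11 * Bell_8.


Bell_8 can be computed from the Bell triangle or from Dobinski's identity Bell_n = (1/e) * sum_{k>=0} k^n / k!.
Computing Bell_8 = 4140.
Then 11 * 4140 = 45540.

45540


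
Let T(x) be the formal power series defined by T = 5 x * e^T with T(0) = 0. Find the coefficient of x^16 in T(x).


Apply the Lagrange inversion formula: if T = 5 x * phi(T) with phi(t) = e^t, then
[x^n] T = 5^n * (1/n) [t^(n-1)] phi(t)^n = 5^n * (1/n) [t^(n-1)] e^(n t) = 5^n * (1/n) * n^(n-1) / (n-1)! = 5^n * n^(n-1) / n!.
When c = 1 this is the Cayley count of rooted labeled trees on n vertices, divided by n!.
For n = 16: 5^16 * 16^15 / 16! = 152587890625 * 1152921504606846976/20922789888000 = 42949672960000000000000/5108103.

42949672960000000000000/5108103


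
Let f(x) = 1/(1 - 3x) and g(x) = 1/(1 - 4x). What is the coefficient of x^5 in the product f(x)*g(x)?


The coefficient of x^n in f*g is the Cauchy product: sum_{k=0}^{n} a^k * b^(n-k).
With a=3, b=4, n=5:
sum_{k=0}^{5} 3^k * 4^(5-k)
= 3367

3367


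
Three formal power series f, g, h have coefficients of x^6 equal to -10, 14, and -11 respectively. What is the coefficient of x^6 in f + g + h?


Series addition is componentwise:
-10 + 14 + -11
= -7

-7


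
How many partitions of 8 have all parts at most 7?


Using the generating function (1-x)^(-1)(1-x^2)^(-1)...(1-x^7)^(-1),
the coefficient of x^8 counts these restricted partitions.
Result = 21

21


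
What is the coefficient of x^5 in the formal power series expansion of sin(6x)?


The Maclaurin series is sin(t) = sum_{k>=0} (-1)^k t^(2k+1) / (2k+1)!, so substituting t = 6x, only odd powers of x are nonzero, with coefficient of x^(2k+1) equal to (-1)^k 6^(2k+1) / (2k+1)!.
Write 5 = 2*2 + 1, giving the coefficient (-1)^2 * 6^5 / 5! = 7776/120 = 324/5.

324/5


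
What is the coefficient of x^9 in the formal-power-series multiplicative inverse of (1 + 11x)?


The inverse is 1/(1 + 11x). Apply the geometric identity 1/(1 - y) = sum_{k>=0} y^k with y = -11x:
1/(1 + 11x) = sum_{k>=0} (-11)^k x^k.
So the coefficient of x^9 is (-11)^9 = -2357947691.

-2357947691


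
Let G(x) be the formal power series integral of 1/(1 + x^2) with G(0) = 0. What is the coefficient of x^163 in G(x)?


1/(1 + x^2) = sum_{j>=0} (-1)^j x^(2j). Integrating termwise with G(0) = 0:
G(x) = sum_{j>=0} (-1)^j x^(2j+1) / (2j+1) = arctan(x).
Only odd powers are nonzero. For x^163 write 163 = 2*81 + 1, giving
(-1)^81 / 163 = -1/163 = -1/163.

-1/163


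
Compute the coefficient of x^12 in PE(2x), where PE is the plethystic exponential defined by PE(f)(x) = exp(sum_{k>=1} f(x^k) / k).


With f(x) = 2x, the exponent is sum_{k>=1} 2 x^k / k = 2 * (-ln(1 - x)). Exponentiating:
PE(2x) = exp(-2 ln(1 - x)) = 1/(1 - x)^2.
By the negative binomial expansion, [x^n] 1/(1 - x)^2 = C(n + 1, 1).
For n = 12: C(13, 1) = 13.

13


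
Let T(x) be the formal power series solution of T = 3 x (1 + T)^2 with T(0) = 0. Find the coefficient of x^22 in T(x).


Apply the Lagrange inversion formula: if T = 3 x * phi(T) with phi(t) = (1 + t)^2, then [x^n] T = 3^n * (1/n) [t^(n-1)] phi(t)^n = 3^n * (1/n) [t^(n-1)] (1 + t)^(2n) = 3^n * (1/n) C(2n, n-1).
Using the identity C(2n, n-1) = C(2n, n) * n / (n+1), the unscaled factor equals C(2n, n) / (n+1) = C_n, the n-th Catalan number.
For n = 22: C_22 = C(44, 22) / 23 = 2104098963720/23 = 91482563640.
With the 3^22 = 31381059609 factor, the coefficient is 31381059609 * 91482563640 = 2870819782770976016760.

2870819782770976016760


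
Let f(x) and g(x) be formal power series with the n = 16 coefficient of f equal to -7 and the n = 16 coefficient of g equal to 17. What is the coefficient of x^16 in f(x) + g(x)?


Addition of formal power series is termwise.
The coefficient of x^16 in f + g = -7 + 17
= 10

10


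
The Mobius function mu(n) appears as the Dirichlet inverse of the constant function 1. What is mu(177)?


177 = 3 * 59 (all distinct primes).
mu(177) = (-1)^2 = 1

1


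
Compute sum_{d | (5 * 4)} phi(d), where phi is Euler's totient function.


First, 5 * 4 = 20. One classical identity is sum_{d | n} phi(d) = n (each k in [1, n] has a unique gcd with n, and among the k's with gcd(k, n) = n/d there are phi(d) of them). So the sum equals 20. We also verify directly:
Divisors of 20: 1, 2, 4, 5, 10, 20.
phi values: 1, 1, 2, 4, 4, 8.
Sum = 20.

20


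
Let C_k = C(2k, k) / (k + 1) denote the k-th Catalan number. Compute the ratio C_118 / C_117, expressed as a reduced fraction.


Using C_k = (2k)! / (k! (k+1)!), the ratio C_{k+1}/C_k simplifies to
C_{k+1}/C_k = [(2k+2)! / ((k+1)! (k+2)!)] * [k! (k+1)! / (2k)!]
 = (2k+2)(2k+1) / ((k+1)(k+2)) = 2(2k+1) / (k+2).
For k = 117: 2(2*117 + 1) / (117 + 2) = 470/119 = 470/119.

470/119


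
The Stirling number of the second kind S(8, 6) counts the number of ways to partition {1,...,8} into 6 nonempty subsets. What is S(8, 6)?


Using the explicit formula S(n,k) = (1/k!) sum_{j=0}^{k} (-1)^(k-j) C(k,j) j^n:
S(8, 6) = 266
Equivalently, S(n,k) is n! times the coefficient of x^n in the EGF (e^x - 1)^k / k!.

266


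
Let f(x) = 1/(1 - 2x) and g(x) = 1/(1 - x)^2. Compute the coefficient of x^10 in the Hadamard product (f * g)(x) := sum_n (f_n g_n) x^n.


f has coefficients f_k = 2^k. For g = 1/(1 - x)^2 the coefficient is g_k = C(k + 1, 1) = k + 1. The Hadamard coefficient is (f * g)_k = 2^k * (k + 1).
For k = 10: 2^10 * 11 = 1024 * 11 = 11264.

11264


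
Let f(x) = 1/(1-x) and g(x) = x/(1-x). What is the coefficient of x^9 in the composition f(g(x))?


First simplify the composition: f(g(x)) = 1/(1 - x/(1-x)) = (1-x)/((1-x) - x) = (1-x)/(1-2x).
Now extract the coefficient. Write (1-x)/(1-2x) = 1/(1-2x) - x/(1-2x).
The coefficient of x^n in 1/(1-2x) is 2^n, and in x/(1-2x) is 2^(n-1) (for n >= 1).
So the coefficient of x^9 is 2^9 - 2^8 = 512 - 256 = 256.

256


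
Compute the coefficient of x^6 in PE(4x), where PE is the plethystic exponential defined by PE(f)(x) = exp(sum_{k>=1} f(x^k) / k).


With f(x) = 4x, the exponent is sum_{k>=1} 4 x^k / k = 4 * (-ln(1 - x)). Exponentiating:
PE(4x) = exp(-4 ln(1 - x)) = 1/(1 - x)^4.
By the negative binomial expansion, [x^n] 1/(1 - x)^4 = C(n + 3, 3).
For n = 6: C(9, 3) = 84.

84


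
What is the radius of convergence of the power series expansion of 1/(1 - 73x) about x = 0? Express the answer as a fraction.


Expanding 1/(1 - 73x) = sum_{k>=0} 73^k x^k, the series converges when |73x| < 1, i.e., |x| < 1/73.
So the radius of convergence is 1/73 = 1/73.

1/73


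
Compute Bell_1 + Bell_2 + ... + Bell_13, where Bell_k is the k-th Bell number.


Recall Bell_k counts set partitions of a k-set (with Bell_0 = 1 by convention).
Bell_1 through Bell_13: 1, 2, 5, 15, 52, 203, 877, 4140, 21147, 115975, 678570, 4213597, 27644437
Sum = 1 + 2 + 5 + 15 + 52 + 203 + 877 + 4140 + 21147 + 115975 + 678570 + 4213597 + 27644437 = 32679021.

32679021


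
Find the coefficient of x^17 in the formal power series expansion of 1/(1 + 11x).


Write 1/(1 + c x) = 1/(1 - (-c) x) and apply the geometric-series identity
1/(1 - y) = sum_{k>=0} y^k to get 1/(1 + c x) = sum_{k>=0} (-c)^k x^k.
So the coefficient of x^k is (-c)^k = (-1)^k * c^k.
Here c = 11 and k = 17:
(-11)^17 = -1 * 505447028499293771 = -505447028499293771

-505447028499293771


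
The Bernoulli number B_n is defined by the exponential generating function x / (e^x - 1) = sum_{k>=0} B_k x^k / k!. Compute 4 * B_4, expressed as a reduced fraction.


Bernoulli numbers can also be computed recursively via B_0 = 1 and sum_{j=0}^{m} C(m+1, j) B_j = 0 for m >= 1. Odd-index Bernoulli numbers vanish for k >= 3.
Computing B_4 = -1/30, so 4 * B_4 = 4 * -1/30 = -2/15.

-2/15


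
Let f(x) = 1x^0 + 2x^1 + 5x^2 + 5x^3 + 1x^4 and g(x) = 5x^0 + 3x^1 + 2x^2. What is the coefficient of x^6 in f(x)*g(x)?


Cauchy product at x^6:
1*2
= 2

2


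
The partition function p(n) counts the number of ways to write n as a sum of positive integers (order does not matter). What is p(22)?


Using the generating function prod_{k>=1} 1/(1-x^k), we compute p(22).
By dynamic programming over parts 1 through 22:
p(22) = 1002

1002


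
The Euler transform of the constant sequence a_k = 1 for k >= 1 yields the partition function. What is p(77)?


The Euler transform converts the sequence a_k = 1 into the number of integer partitions.
Using the recurrence or dynamic programming:
p(77) = 10619863

10619863


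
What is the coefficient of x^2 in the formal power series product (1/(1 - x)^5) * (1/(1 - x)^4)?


Combine the factors: (1/(1 - x)^5) * (1/(1 - x)^4) = 1/(1 - x)^9.
Then use 1/(1 - x)^r = sum_{k>=0} C(k + r - 1, r - 1) x^k with r = 9 and k = 2:
C(10, 8) = 45.

45


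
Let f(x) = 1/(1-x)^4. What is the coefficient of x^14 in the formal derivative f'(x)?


Differentiate: d/dx [ 1/(1-x)^r ] = r / (1-x)^(r+1).
Here r = 4, so f'(x) = 4 / (1-x)^5.
The expansion of 1/(1-x)^(r+1) has coefficient of x^n equal to C(n+r, r).
So the coefficient of x^14 in f'(x) is
4 * C(18, 4) = 4 * 3060 = 12240

12240


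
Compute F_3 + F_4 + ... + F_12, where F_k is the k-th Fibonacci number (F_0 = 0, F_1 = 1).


Use the identity sum_{k=0}^{N} F_k = F_{N+2} - 1 (which follows from F_{k+2} - F_{k+1} = F_k). Then
sum_{k=3}^{12} F_k = (F_{14} - 1) - (F_{4} - 1) = F_{14} - F_{4}.
Computing: F_{14} = 377, F_{4} = 3, so
Sum = 377 - 3 = 374.

374


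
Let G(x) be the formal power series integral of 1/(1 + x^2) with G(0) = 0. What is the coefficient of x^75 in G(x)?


1/(1 + x^2) = sum_{j>=0} (-1)^j x^(2j). Integrating termwise with G(0) = 0:
G(x) = sum_{j>=0} (-1)^j x^(2j+1) / (2j+1) = arctan(x).
Only odd powers are nonzero. For x^75 write 75 = 2*37 + 1, giving
(-1)^37 / 75 = -1/75 = -1/75.

-1/75


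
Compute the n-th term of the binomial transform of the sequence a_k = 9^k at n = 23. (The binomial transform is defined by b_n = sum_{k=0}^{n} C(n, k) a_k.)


With a_k = 9^k, b_n = sum_{k=0}^{n} C(n, k) 9^k = (1 + 9)^n by the binomial theorem.
For n = 23: (1 + 9)^23 = 10^23 = 100000000000000000000000.

100000000000000000000000


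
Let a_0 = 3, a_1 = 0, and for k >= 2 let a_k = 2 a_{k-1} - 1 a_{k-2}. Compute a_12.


Iterating the recurrence forward:
a_0 = 3
a_1 = 0
a_2 = 2*0 - 1*3 = -3
a_3 = 2*-3 - 1*0 = -6
a_4 = 2*-6 - 1*-3 = -9
a_5 = 2*-9 - 1*-6 = -12
a_6 = 2*-12 - 1*-9 = -15
a_7 = 2*-15 - 1*-12 = -18
a_8 = 2*-18 - 1*-15 = -21
a_9 = 2*-21 - 1*-18 = -24
a_10 = 2*-24 - 1*-21 = -27
a_11 = 2*-27 - 1*-24 = -30
a_12 = 2*-30 - 1*-27 = -33
So a_12 = -33.

-33


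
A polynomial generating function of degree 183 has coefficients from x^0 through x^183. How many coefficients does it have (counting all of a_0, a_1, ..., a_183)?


A polynomial of degree 183 takes the form a_0 + a_1 x + ... + a_183 x^183.
The number of coefficients is 183 + 1 = 184.

184


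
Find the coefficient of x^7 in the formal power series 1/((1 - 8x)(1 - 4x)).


By partial fractions or Cauchy convolution:
The coefficient equals sum_{k=0}^{7} 8^k * 4^(7-k).
= 4177920

4177920


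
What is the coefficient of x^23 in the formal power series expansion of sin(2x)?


The Maclaurin series is sin(t) = sum_{k>=0} (-1)^k t^(2k+1) / (2k+1)!, so substituting t = 2x, only odd powers of x are nonzero, with coefficient of x^(2k+1) equal to (-1)^k 2^(2k+1) / (2k+1)!.
Write 23 = 2*11 + 1, giving the coefficient (-1)^11 * 2^23 / 23! = -8388608/25852016738884976640000 = -16/49308808782358125.

-16/49308808782358125


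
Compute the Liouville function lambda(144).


The Liouville function is lambda(k) = (-1)^Omega(k), where Omega(k) counts the prime factors of k with multiplicity.
Factoring: 144 = 2 * 2 * 2 * 2 * 3 * 3, so Omega(144) = 6.
lambda(144) = (-1)^6 = 1.

1


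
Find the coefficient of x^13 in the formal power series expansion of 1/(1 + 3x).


Write 1/(1 + c x) = 1/(1 - (-c) x) and apply the geometric-series identity
1/(1 - y) = sum_{k>=0} y^k to get 1/(1 + c x) = sum_{k>=0} (-c)^k x^k.
So the coefficient of x^k is (-c)^k = (-1)^k * c^k.
Here c = 3 and k = 13:
(-3)^13 = -1 * 1594323 = -1594323

-1594323


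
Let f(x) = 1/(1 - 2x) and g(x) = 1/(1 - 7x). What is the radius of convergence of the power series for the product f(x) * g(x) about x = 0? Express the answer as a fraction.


The radius of 1/(1 - 2x) is 1/2 (nearest singularity at x = 1/2), and the radius of 1/(1 - 7x) is 1/7.
The product f(x)*g(x) = 1/((1 - 2x)(1 - 7x)) has singularities at both 1/2 and 1/7, so its radius of convergence is the distance to the nearest one:
min(1/2, 1/7) = 1/7.

1/7


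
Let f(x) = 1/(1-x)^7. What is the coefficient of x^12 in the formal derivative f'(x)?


Differentiate: d/dx [ 1/(1-x)^r ] = r / (1-x)^(r+1).
Here r = 7, so f'(x) = 7 / (1-x)^8.
The expansion of 1/(1-x)^(r+1) has coefficient of x^n equal to C(n+r, r).
So the coefficient of x^12 in f'(x) is
7 * C(19, 7) = 7 * 50388 = 352716

352716


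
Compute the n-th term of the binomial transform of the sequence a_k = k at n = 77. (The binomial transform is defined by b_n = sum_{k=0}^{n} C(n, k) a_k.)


With a_k = k, b_n = sum_{k=0}^{n} C(n, k) k. Using k * C(n, k) = n * C(n-1, k-1) gives b_n = n * sum_{k>=1} C(n-1, k-1) = n * 2^(n-1).
For n = 77: 77 * 2^76 = 77 * 75557863725914323419136 = 5817955506895402903273472.

5817955506895402903273472


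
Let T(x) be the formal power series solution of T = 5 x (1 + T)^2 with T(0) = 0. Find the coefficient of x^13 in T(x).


Apply the Lagrange inversion formula: if T = 5 x * phi(T) with phi(t) = (1 + t)^2, then [x^n] T = 5^n * (1/n) [t^(n-1)] phi(t)^n = 5^n * (1/n) [t^(n-1)] (1 + t)^(2n) = 5^n * (1/n) C(2n, n-1).
Using the identity C(2n, n-1) = C(2n, n) * n / (n+1), the unscaled factor equals C(2n, n) / (n+1) = C_n, the n-th Catalan number.
For n = 13: C_13 = C(26, 13) / 14 = 10400600/14 = 742900.
With the 5^13 = 1220703125 factor, the coefficient is 1220703125 * 742900 = 906860351562500.

906860351562500


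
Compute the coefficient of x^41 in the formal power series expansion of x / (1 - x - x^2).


Let f(x) = sum_{k>=0} a_k x^k. Multiplying f(x) * (1 - x - x^2) = x and matching coefficients gives a_0 = 0, a_1 = 1, and a_k = a_{k-1} + a_{k-2} for k >= 2. These are the Fibonacci numbers F_k.
Iterating from F_0 = 0, F_1 = 1:
F_0=0, F_1=1, F_2=1, F_3=2, F_4=3, F_5=5, F_6=8, F_7=13, F_8=21, F_9=34, ...
F_41 = 165580141.

165580141


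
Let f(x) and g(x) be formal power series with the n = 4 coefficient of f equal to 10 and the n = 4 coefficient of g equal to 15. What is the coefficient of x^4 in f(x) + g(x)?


Addition of formal power series is termwise.
The coefficient of x^4 in f + g = 10 + 15
= 25

25


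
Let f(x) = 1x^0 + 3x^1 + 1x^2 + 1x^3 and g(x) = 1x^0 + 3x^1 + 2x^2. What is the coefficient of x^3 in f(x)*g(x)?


Cauchy product at x^3:
3*2 + 1*3 + 1*1
= 10

10


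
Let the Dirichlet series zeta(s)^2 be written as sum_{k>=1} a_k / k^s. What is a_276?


The Dirichlet convolution of the constant function 1 with itself gives (1 * 1)(k) = sum_{d | k} 1 = d(k), the number of positive divisors of k.
Since zeta(s) = sum_{k>=1} 1/k^s, we have zeta(s)^2 = sum_{k>=1} d(k)/k^s, so a_k = d(k).
For k = 276: the divisors are 1, 2, 3, 4, 6, 12, 23, 46, 69, 92, 138, 276.
Count = 12.

12


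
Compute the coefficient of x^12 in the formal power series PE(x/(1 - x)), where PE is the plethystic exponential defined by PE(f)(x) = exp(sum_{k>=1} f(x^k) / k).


For f(x) = x/(1 - x) we have
sum_{k>=1} f(x^k) / k = sum_{k>=1} (1/k) * x^k / (1 - x^k) = sum_{k, m >= 1} x^(k m) / k,
which after exponentiating simplifies to
PE(x/(1 - x)) = prod_{k>=1} 1 / (1 - x^k).
This is the generating function for the partition function p(n), so the coefficient of x^12 is p(12).
Computing p(12) by dynamic programming over parts 1, 2, ..., 12: p(12) = 77.

77


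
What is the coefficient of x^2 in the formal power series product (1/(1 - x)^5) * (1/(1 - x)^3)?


Combine the factors: (1/(1 - x)^5) * (1/(1 - x)^3) = 1/(1 - x)^8.
Then use 1/(1 - x)^r = sum_{k>=0} C(k + r - 1, r - 1) x^k with r = 8 and k = 2:
C(9, 7) = 36.

36


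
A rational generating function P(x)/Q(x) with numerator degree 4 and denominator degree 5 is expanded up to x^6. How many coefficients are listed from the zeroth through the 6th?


Expanding up to x^6 gives the coefficients for x^0, x^1, ..., x^6.
That is 6 + 1 = 7 coefficients in total.

7


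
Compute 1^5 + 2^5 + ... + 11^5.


This power sum has a closed form given by Faulhaber's formula
sum_{k=1}^{m} k^p = (1 / (p + 1)) * sum_{j=0}^{p} C(p + 1, j) B_j m^(p + 1 - j),
but for small m direct computation is fastest:
1 + 32 + 243 + 1024 + 3125 + 7776 + 16807 + 32768 + 59049 + 100000 + 161051 = 381876.

381876


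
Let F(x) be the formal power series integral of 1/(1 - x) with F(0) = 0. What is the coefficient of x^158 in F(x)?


1/(1 - x) = sum_{k>=0} x^k. Integrating termwise and using F(0) = 0 gives
F(x) = sum_{k>=0} x^(k+1) / (k+1) = sum_{m>=1} x^m / m = -ln(1 - x).
So the coefficient of x^158 is 1/158 = 1/158.

1/158


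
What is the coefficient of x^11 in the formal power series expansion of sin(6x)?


The Maclaurin series is sin(t) = sum_{k>=0} (-1)^k t^(2k+1) / (2k+1)!, so substituting t = 6x, only odd powers of x are nonzero, with coefficient of x^(2k+1) equal to (-1)^k 6^(2k+1) / (2k+1)!.
Write 11 = 2*5 + 1, giving the coefficient (-1)^5 * 6^11 / 11! = -362797056/39916800 = -17496/1925.

-17496/1925


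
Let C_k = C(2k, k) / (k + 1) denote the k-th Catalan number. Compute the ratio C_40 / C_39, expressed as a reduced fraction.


Using C_k = (2k)! / (k! (k+1)!), the ratio C_{k+1}/C_k simplifies to
C_{k+1}/C_k = [(2k+2)! / ((k+1)! (k+2)!)] * [k! (k+1)! / (2k)!]
 = (2k+2)(2k+1) / ((k+1)(k+2)) = 2(2k+1) / (k+2).
For k = 39: 2(2*39 + 1) / (39 + 2) = 158/41 = 158/41.

158/41


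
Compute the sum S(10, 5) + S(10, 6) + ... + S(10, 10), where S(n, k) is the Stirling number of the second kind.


By definition, S(n, k) counts partitions of an n-set into exactly k nonempty blocks.
Computing row n = 10 for k = 5..10:
S(10, k): 42525, 22827, 5880, 750, 45, 1
Sum = 72028.

72028


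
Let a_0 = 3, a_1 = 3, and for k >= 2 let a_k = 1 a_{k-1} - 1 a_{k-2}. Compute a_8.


Iterating the recurrence forward:
a_0 = 3
a_1 = 3
a_2 = 1*3 - 1*3 = 0
a_3 = 1*0 - 1*3 = -3
a_4 = 1*-3 - 1*0 = -3
a_5 = 1*-3 - 1*-3 = 0
a_6 = 1*0 - 1*-3 = 3
a_7 = 1*3 - 1*0 = 3
a_8 = 1*3 - 1*3 = 0
So a_8 = 0.

0


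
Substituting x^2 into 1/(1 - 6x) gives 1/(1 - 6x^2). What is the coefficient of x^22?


The coefficient of x^(2m) in 1/(1 - 6x^2) is 6^m.
With n = 22 = 2*11, the coefficient is 6^11 = 362797056.

362797056


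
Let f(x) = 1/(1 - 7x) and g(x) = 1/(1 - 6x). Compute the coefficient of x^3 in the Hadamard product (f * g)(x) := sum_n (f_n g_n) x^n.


f has coefficients f_k = 7^k and g has coefficients g_k = 6^k, so the Hadamard product has coefficient (f*g)_k = 7^k * 6^k = 42^k.
For k = 3: 42^3 = 74088.

74088


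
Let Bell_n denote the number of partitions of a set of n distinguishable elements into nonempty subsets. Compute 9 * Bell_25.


Bell_25 can be computed from the Bell triangle or from Dobinski's identity Bell_n = (1/e) * sum_{k>=0} k^n / k!.
Computing Bell_25 = 4638590332229999353.
Then 9 * 4638590332229999353 = 41747312990069994177.

41747312990069994177


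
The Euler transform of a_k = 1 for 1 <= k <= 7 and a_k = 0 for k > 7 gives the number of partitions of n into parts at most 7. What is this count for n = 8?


Partitions of 8 into parts at most 7:
Using generating function (1-x)^(-1)(1-x^2)^(-1)...(1-x^7)^(-1),
the coefficient of x^8 = 21

21


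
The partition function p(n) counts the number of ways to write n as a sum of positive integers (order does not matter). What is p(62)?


Using the generating function prod_{k>=1} 1/(1-x^k), we compute p(62).
By dynamic programming over parts 1 through 62:
p(62) = 1300156

1300156


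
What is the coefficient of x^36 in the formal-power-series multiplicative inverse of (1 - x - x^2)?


Let the inverse be f(x) = sum_{k>=0} a_k x^k. From f(x) * (1 - x - x^2) = 1 and matching coefficients:
 x^0: a_0 = 1.
 x^1: a_1 - a_0 = 0, so a_1 = 1.
 x^k (k >= 2): a_k - a_{k-1} - a_{k-2} = 0, i.e. a_k = a_{k-1} + a_{k-2}.
This is the Fibonacci-type recurrence shifted so that a_0 = a_1 = 1.
Iterating: a_0=1, a_1=1, a_2=2, a_3=3, a_4=5, a_5=8, a_6=13, a_7=21, a_8=34, a_9=55, ...
a_36 = 24157817.

24157817


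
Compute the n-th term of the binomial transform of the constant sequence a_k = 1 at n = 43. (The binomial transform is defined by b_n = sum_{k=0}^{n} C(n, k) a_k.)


With a_k = 1 for all k, b_n = sum_{k=0}^{n} C(n, k) = 2^n by the binomial theorem.
For n = 43: 2^43 = 8796093022208.

8796093022208


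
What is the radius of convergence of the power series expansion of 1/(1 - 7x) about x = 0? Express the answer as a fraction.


Expanding 1/(1 - 7x) = sum_{k>=0} 7^k x^k, the series converges when |7x| < 1, i.e., |x| < 1/7.
So the radius of convergence is 1/7 = 1/7.

1/7


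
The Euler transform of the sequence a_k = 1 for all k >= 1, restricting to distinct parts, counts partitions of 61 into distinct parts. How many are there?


Partitions of 61 into distinct parts can be computed via generating function.
Product (1+x)(1+x^2)(1+x^3)...
The coefficient of x^61 = 12076

12076


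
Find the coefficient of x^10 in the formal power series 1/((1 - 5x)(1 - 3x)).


By partial fractions or Cauchy convolution:
The coefficient equals sum_{k=0}^{10} 5^k * 3^(10-k).
= 24325489

24325489


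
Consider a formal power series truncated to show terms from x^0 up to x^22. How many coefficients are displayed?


From x^0 to x^22 inclusive, the count is 22 - 0 + 1 = 23.

23


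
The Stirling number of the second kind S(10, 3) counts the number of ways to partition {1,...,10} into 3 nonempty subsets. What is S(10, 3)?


Using the explicit formula S(n,k) = (1/k!) sum_{j=0}^{k} (-1)^(k-j) C(k,j) j^n:
S(10, 3) = 9330
Equivalently, S(n,k) is n! times the coefficient of x^n in the EGF (e^x - 1)^k / k!.

9330


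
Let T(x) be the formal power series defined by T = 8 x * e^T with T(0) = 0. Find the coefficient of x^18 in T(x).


Apply the Lagrange inversion formula: if T = 8 x * phi(T) with phi(t) = e^t, then
[x^n] T = 8^n * (1/n) [t^(n-1)] phi(t)^n = 8^n * (1/n) [t^(n-1)] e^(n t) = 8^n * (1/n) * n^(n-1) / (n-1)! = 8^n * n^(n-1) / n!.
When c = 1 this is the Cayley count of rooted labeled trees on n vertices, divided by n!.
For n = 18: 8^18 * 18^17 / 18! = 18014398509481984 * 2185911559738696531968/6402373705728000 = 91580367978306252441724649472/14889875.

91580367978306252441724649472/14889875


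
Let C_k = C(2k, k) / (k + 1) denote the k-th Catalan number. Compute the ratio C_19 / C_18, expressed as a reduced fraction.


Using C_k = (2k)! / (k! (k+1)!), the ratio C_{k+1}/C_k simplifies to
C_{k+1}/C_k = [(2k+2)! / ((k+1)! (k+2)!)] * [k! (k+1)! / (2k)!]
 = (2k+2)(2k+1) / ((k+1)(k+2)) = 2(2k+1) / (k+2).
For k = 18: 2(2*18 + 1) / (18 + 2) = 74/20 = 37/10.

37/10


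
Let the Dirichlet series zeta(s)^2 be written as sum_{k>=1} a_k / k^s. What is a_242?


The Dirichlet convolution of the constant function 1 with itself gives (1 * 1)(k) = sum_{d | k} 1 = d(k), the number of positive divisors of k.
Since zeta(s) = sum_{k>=1} 1/k^s, we have zeta(s)^2 = sum_{k>=1} d(k)/k^s, so a_k = d(k).
For k = 242: the divisors are 1, 2, 11, 22, 121, 242.
Count = 6.

6


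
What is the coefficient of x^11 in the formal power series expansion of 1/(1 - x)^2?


The expansion 1/(1 - x)^r = sum_{k>=0} C(k + r - 1, r - 1) x^k follows from the multiset / negative-binomial theorem (or from repeated differentiation of the geometric series).
For r = 2 and k = 11:
C(12, 1) = 479001600 / (1 * 39916800) = 12.

12


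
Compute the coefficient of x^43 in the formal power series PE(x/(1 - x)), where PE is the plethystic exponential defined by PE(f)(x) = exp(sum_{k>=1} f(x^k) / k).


For f(x) = x/(1 - x) we have
sum_{k>=1} f(x^k) / k = sum_{k>=1} (1/k) * x^k / (1 - x^k) = sum_{k, m >= 1} x^(k m) / k,
which after exponentiating simplifies to
PE(x/(1 - x)) = prod_{k>=1} 1 / (1 - x^k).
This is the generating function for the partition function p(n), so the coefficient of x^43 is p(43).
Computing p(43) by dynamic programming over parts 1, 2, ..., 43: p(43) = 63261.

63261


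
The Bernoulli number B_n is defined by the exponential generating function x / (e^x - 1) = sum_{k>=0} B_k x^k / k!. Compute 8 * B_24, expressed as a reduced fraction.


Bernoulli numbers can also be computed recursively via B_0 = 1 and sum_{j=0}^{m} C(m+1, j) B_j = 0 for m >= 1. Odd-index Bernoulli numbers vanish for k >= 3.
Computing B_24 = -236364091/2730, so 8 * B_24 = 8 * -236364091/2730 = -945456364/1365.

-945456364/1365


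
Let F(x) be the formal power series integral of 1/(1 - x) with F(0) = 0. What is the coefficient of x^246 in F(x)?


1/(1 - x) = sum_{k>=0} x^k. Integrating termwise and using F(0) = 0 gives
F(x) = sum_{k>=0} x^(k+1) / (k+1) = sum_{m>=1} x^m / m = -ln(1 - x).
So the coefficient of x^246 is 1/246 = 1/246.

1/246


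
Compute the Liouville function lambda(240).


The Liouville function is lambda(k) = (-1)^Omega(k), where Omega(k) counts the prime factors of k with multiplicity.
Factoring: 240 = 2 * 2 * 2 * 2 * 3 * 5, so Omega(240) = 6.
lambda(240) = (-1)^6 = 1.

1


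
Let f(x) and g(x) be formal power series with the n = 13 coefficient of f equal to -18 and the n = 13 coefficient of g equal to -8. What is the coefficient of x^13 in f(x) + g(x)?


Addition of formal power series is termwise.
The coefficient of x^13 in f + g = -18 + -8
= -26

-26


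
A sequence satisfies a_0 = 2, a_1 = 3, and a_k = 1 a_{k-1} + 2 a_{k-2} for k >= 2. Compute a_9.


The characteristic equation is t^2 - 1 t - 2 = 0, with roots r_1 = 2 and r_2 = -1 (so c_1 = r_1 + r_2, c_2 = -r_1 r_2 as required).
One can use the closed form a_n = A r_1^n + B r_2^n, but direct iteration is more reliable:
a_0 = 2, a_1 = 3, a_2 = 7, a_3 = 13, a_4 = 27, a_5 = 53, a_6 = 107, a_7 = 213, a_8 = 427, a_9 = 853.
So a_9 = 853.

853


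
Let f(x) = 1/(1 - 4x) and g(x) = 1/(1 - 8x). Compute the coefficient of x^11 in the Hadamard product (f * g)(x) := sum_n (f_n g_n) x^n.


f has coefficients f_k = 4^k and g has coefficients g_k = 8^k, so the Hadamard product has coefficient (f*g)_k = 4^k * 8^k = 32^k.
For k = 11: 32^11 = 36028797018963968.

36028797018963968


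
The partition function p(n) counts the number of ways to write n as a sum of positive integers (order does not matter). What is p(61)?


Using the generating function prod_{k>=1} 1/(1-x^k), we compute p(61).
By dynamic programming over parts 1 through 61:
p(61) = 1121505

1121505


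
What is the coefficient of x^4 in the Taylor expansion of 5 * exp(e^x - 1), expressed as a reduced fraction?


exp(e^x - 1) = sum_{k>=0} Bell_k x^k / k!, where Bell_k is the k-th Bell number.
So the coefficient of x^4 is 5 * Bell_4 / 4!.
Computing: Bell_4 = 15 and 4! = 24, giving
5 * 15/24 = 25/8.

25/8


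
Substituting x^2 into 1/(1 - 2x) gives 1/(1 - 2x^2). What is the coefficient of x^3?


Since 1/(1 - 2x^2) only has even powers of x,
the coefficient of x^3 (odd) is 0.

0


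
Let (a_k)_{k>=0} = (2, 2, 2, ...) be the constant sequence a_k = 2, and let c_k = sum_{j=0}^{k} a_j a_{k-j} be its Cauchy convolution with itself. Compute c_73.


Since a_j = 2 for all j >= 0, the convolution sum becomes
c_k = sum_{j=0}^{k} 2 * 2 = 4 * (k + 1).
Equivalently, the generating function of (a_k) is 2/(1 - x) and its square is 4/(1 - x)^2 = sum_{k>=0} 4(k + 1) x^k.
For k = 73: 4 * 74 = 296.

296


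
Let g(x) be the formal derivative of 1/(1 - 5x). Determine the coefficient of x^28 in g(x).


Differentiate termwise: d/dx sum_{k>=0} 5^k x^k = sum_{k>=1} k 5^k x^(k-1) = sum_{j>=0} (j+1) 5^(j+1) x^j.
Equivalently, d/dx [1/(1 - 5x)] = 5/(1 - 5x)^2.
For j = 28: 29 * 5^29 = 29 * 186264514923095703125 = 5401670932769775390625.

5401670932769775390625


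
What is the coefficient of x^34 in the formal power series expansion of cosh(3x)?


The Maclaurin series is cosh(t) = sum_{m>=0} t^(2m) / (2m)!, so substituting t = 3x, only even powers of x are nonzero, with coefficient of x^(2m) equal to 3^(2m) / (2m)!.
For x^34 the coefficient is 3^34/34! = 16677181699666569/295232799039604140847618609643520000000 = 1162261467/20575281381334769320591360000000.

1162261467/20575281381334769320591360000000


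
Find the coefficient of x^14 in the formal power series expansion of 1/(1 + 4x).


Write 1/(1 + c x) = 1/(1 - (-c) x) and apply the geometric-series identity
1/(1 - y) = sum_{k>=0} y^k to get 1/(1 + c x) = sum_{k>=0} (-c)^k x^k.
So the coefficient of x^k is (-c)^k = (-1)^k * c^k.
Here c = 4 and k = 14:
(-4)^14 = 1 * 268435456 = 268435456

268435456


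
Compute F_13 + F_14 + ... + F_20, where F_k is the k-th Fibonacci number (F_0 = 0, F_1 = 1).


Use the identity sum_{k=0}^{N} F_k = F_{N+2} - 1 (which follows from F_{k+2} - F_{k+1} = F_k). Then
sum_{k=13}^{20} F_k = (F_{22} - 1) - (F_{14} - 1) = F_{22} - F_{14}.
Computing: F_{22} = 17711, F_{14} = 377, so
Sum = 17711 - 377 = 17334.

17334


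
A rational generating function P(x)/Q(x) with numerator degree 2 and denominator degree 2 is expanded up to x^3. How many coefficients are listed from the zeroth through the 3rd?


Expanding up to x^3 gives the coefficients for x^0, x^1, ..., x^3.
That is 3 + 1 = 4 coefficients in total.

4


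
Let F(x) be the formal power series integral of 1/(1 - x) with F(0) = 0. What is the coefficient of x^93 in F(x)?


1/(1 - x) = sum_{k>=0} x^k. Integrating termwise and using F(0) = 0 gives
F(x) = sum_{k>=0} x^(k+1) / (k+1) = sum_{m>=1} x^m / m = -ln(1 - x).
So the coefficient of x^93 is 1/93 = 1/93.

1/93


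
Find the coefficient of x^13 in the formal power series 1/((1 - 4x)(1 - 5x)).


By partial fractions or Cauchy convolution:
The coefficient equals sum_{k=0}^{13} 4^k * 5^(13-k).
= 5835080169

5835080169
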